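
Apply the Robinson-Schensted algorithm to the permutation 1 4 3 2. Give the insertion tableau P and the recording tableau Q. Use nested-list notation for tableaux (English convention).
P = [[1, 2], [3], [4]], Q = [[1, 2], [3], [4]]

Insert each entry of the permutation into P by Schensted row insertion, recording in Q the position of each new cell.

After inserting 1: P = [[1]].
After inserting 4: P = [[1, 4]].
After inserting 3: P = [[1, 3], [4]].
After inserting 2: P = [[1, 2], [3], [4]].

So P = [[1, 2], [3], [4]], Q = [[1, 2], [3], [4]].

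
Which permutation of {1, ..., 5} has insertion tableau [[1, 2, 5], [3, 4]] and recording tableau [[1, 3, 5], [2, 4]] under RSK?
Reverse the RSK construction: for i from n down to 1, find the cell of Q containing i, remove the entry at that cell from P, and reverse-bump it up through P; the value ejected from row 1 is w(i).

Step i=5: Q has 5 at row 1, column 3; remove that cell from P, ejecting 5. So w(5) = 5. P is now [[1, 2], [3, 4]].
Step i=4: Q has 4 at row 2, column 2; remove 4 from row 2 of P and reverse-bump: 4 enters row 1 and ejects 2. So w(4) = 2. P is now [[1, 4], [3]].
Step i=3: Q has 3 at row 1, column 2; remove that cell from P, ejecting 4. So w(3) = 4. P is now [[1], [3]].
Step i=2: Q has 2 at row 2, column 1; remove 3 from row 2 of P and reverse-bump: 3 enters row 1 and ejects 1. So w(2) = 1. P is now [[3]].
Step i=1: Q has 1 at row 1, column 1; remove that cell from P, ejecting 3. So w(1) = 3. P is now [].

So w = 3 1 4 2 5.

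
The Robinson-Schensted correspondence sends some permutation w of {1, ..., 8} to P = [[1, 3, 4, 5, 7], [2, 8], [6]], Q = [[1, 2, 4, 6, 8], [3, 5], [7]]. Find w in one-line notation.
2 6 3 8 4 5 1 7

Reverse RSK: for i = n, n-1, ..., 1, locate i in Q, remove the corresponding corner cell from P, and reverse-bump its entry up through P; the value ejected from row 1 is w(i).

So w = 2 6 3 8 4 5 1 7.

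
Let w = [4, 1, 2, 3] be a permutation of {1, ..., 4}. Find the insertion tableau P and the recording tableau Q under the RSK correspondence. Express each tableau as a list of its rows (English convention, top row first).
Insert each entry of the permutation into P by Schensted row insertion, recording in Q the position of each new cell.

Insert 4: appended to row 1. P = [[4]].
Insert 1: 1 bumps 4 from row 1; 4 starts row 2. P = [[1], [4]].
Insert 2: appended to row 1. P = [[1, 2], [4]].
Insert 3: appended to row 1. P = [[1, 2, 3], [4]].

So P = [[1, 2, 3], [4]], Q = [[1, 3, 4], [2]].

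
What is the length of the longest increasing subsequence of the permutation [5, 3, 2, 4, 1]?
2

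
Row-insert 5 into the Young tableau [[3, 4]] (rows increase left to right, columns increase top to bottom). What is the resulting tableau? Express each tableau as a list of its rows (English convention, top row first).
5 is larger than every entry of row 1, so it is appended to row 1. The new tableau is [[3, 4, 5]].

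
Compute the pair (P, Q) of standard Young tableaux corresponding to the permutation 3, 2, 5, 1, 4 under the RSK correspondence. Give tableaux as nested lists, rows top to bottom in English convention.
P = [[1, 4], [2, 5], [3]], Q = [[1, 3], [2, 5], [4]]

Insert each entry of the permutation into P by Schensted row insertion, recording in Q the position of each new cell.

Insert 3: appended to row 1. P = [[3]], Q = [[1]].
Insert 2: 2 bumps 3 from row 1; 3 starts row 2. P = [[2], [3]], Q = [[1], [2]].
Insert 5: appended to row 1. P = [[2, 5], [3]], Q = [[1, 3], [2]].
Insert 1: 1 bumps 2 from row 1; 2 bumps 3 from row 2; 3 starts row 3. P = [[1, 5], [2], [3]], Q = [[1, 3], [2], [4]].
Insert 4: 4 bumps 5 from row 1; 5 appends to row 2. P = [[1, 4], [2, 5], [3]], Q = [[1, 3], [2, 5], [4]].

So P = [[1, 4], [2, 5], [3]], Q = [[1, 3], [2, 5], [4]].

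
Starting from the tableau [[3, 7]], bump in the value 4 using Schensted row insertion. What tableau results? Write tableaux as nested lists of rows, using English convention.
[[3, 4], [7]]

In row 1, 4 replaces 7 (the leftmost entry greater than 4); 7 is bumped to row 2. 7 starts a new row 2. The new tableau is [[3, 4], [7]].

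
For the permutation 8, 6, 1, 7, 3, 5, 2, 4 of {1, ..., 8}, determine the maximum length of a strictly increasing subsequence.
3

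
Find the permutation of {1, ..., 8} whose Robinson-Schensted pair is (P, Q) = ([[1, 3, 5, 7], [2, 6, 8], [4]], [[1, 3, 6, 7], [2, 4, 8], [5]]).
4 2 6 3 1 5 8 7

Reverse the RSK construction: for i from n down to 1, find the cell of Q containing i, remove the entry at that cell from P, and reverse-bump it up through P; the value ejected from row 1 is w(i).

Step i=8: Q has 8 at row 2, column 3; remove 8 from row 2 of P and reverse-bump: 8 enters row 1 and ejects 7. So w(8) = 7. P is now [[1, 3, 5, 8], [2, 6], [4]].
Step i=7: Q has 7 at row 1, column 4; remove that cell from P, ejecting 8. So w(7) = 8. P is now [[1, 3, 5], [2, 6], [4]].
Step i=6: Q has 6 at row 1, column 3; remove that cell from P, ejecting 5. So w(6) = 5. P is now [[1, 3], [2, 6], [4]].
Step i=5: Q has 5 at row 3, column 1; remove 4 from row 3 of P and reverse-bump: 4 enters row 2 and ejects 2; 2 enters row 1 and ejects 1. So w(5) = 1. P is now [[2, 3], [4, 6]].
Step i=4: Q has 4 at row 2, column 2; remove 6 from row 2 of P and reverse-bump: 6 enters row 1 and ejects 3. So w(4) = 3. P is now [[2, 6], [4]].
Step i=3: Q has 3 at row 1, column 2; remove that cell from P, ejecting 6. So w(3) = 6. P is now [[2], [4]].
Step i=2: Q has 2 at row 2, column 1; remove 4 from row 2 of P and reverse-bump: 4 enters row 1 and ejects 2. So w(2) = 2. P is now [[4]].
Step i=1: Q has 1 at row 1, column 1; remove that cell from P, ejecting 4. So w(1) = 4. P is now [].

So w = 4 2 6 3 1 5 8 7.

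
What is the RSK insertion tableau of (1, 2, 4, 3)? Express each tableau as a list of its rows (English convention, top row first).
P = [[1, 2, 3], [4]]

After inserting 1: P = [[1]].
After inserting 2: P = [[1, 2]].
After inserting 4: P = [[1, 2, 4]].
After inserting 3: P = [[1, 2, 3], [4]].

So P = [[1, 2, 3], [4]].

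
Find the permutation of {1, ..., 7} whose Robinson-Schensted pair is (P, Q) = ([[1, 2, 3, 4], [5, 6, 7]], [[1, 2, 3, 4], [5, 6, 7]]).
1 5 6 7 2 3 4

Reverse the RSK construction: for i from n down to 1, find the cell of Q containing i, remove the entry at that cell from P, and reverse-bump it up through P; the value ejected from row 1 is w(i).

Step i=7: Q has 7 at row 2, column 3; remove 7 from row 2 of P and reverse-bump: 7 enters row 1 and ejects 4. So w(7) = 4. P is now [[1, 2, 3, 7], [5, 6]].
Step i=6: Q has 6 at row 2, column 2; remove 6 from row 2 of P and reverse-bump: 6 enters row 1 and ejects 3. So w(6) = 3. P is now [[1, 2, 6, 7], [5]].
Step i=5: Q has 5 at row 2, column 1; remove 5 from row 2 of P and reverse-bump: 5 enters row 1 and ejects 2. So w(5) = 2. P is now [[1, 5, 6, 7]].
Step i=4: Q has 4 at row 1, column 4; remove that cell from P, ejecting 7. So w(4) = 7. P is now [[1, 5, 6]].
Step i=3: Q has 3 at row 1, column 3; remove that cell from P, ejecting 6. So w(3) = 6. P is now [[1, 5]].
Step i=2: Q has 2 at row 1, column 2; remove that cell from P, ejecting 5. So w(2) = 5. P is now [[1]].
Step i=1: Q has 1 at row 1, column 1; remove that cell from P, ejecting 1. So w(1) = 1. P is now [].

So w = 1 5 6 7 2 3 4.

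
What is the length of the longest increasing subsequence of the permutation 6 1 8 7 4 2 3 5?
4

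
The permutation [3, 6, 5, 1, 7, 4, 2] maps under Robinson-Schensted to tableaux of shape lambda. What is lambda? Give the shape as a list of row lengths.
[3, 2, 1, 1]

Row-insert each entry into an empty tableau.

After inserting 3: P = [[3]].
After inserting 6: P = [[3, 6]].
After inserting 5: P = [[3, 5], [6]].
After inserting 1: P = [[1, 5], [3], [6]].
After inserting 7: P = [[1, 5, 7], [3], [6]].
After inserting 4: P = [[1, 4, 7], [3, 5], [6]].
After inserting 2: P = [[1, 2, 7], [3, 4], [5], [6]].

The final insertion tableau P = [[1, 2, 7], [3, 4], [5], [6]] has shape [3, 2, 1, 1].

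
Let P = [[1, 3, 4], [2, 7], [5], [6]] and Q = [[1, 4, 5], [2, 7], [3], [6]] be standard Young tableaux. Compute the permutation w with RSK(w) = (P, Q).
Reverse the RSK construction: for i from n down to 1, find the cell of Q containing i, remove the entry at that cell from P, and reverse-bump it up through P; the value ejected from row 1 is w(i).

Step i=7: Q has 7 at row 2, column 2; remove 7 from row 2 of P and reverse-bump: 7 enters row 1 and ejects 4. So w(7) = 4. P is now [[1, 3, 7], [2], [5], [6]].
Step i=6: Q has 6 at row 4, column 1; remove 6 from row 4 of P and reverse-bump: 6 enters row 3 and ejects 5; 5 enters row 2 and ejects 2; 2 enters row 1 and ejects 1. So w(6) = 1. P is now [[2, 3, 7], [5], [6]].
Step i=5: Q has 5 at row 1, column 3; remove that cell from P, ejecting 7. So w(5) = 7. P is now [[2, 3], [5], [6]].
Step i=4: Q has 4 at row 1, column 2; remove that cell from P, ejecting 3. So w(4) = 3. P is now [[2], [5], [6]].
Step i=3: Q has 3 at row 3, column 1; remove 6 from row 3 of P and reverse-bump: 6 enters row 2 and ejects 5; 5 enters row 1 and ejects 2. So w(3) = 2. P is now [[5], [6]].
Step i=2: Q has 2 at row 2, column 1; remove 6 from row 2 of P and reverse-bump: 6 enters row 1 and ejects 5. So w(2) = 5. P is now [[6]].
Step i=1: Q has 1 at row 1, column 1; remove that cell from P, ejecting 6. So w(1) = 6. P is now [].

So w = 6 5 2 3 7 1 4.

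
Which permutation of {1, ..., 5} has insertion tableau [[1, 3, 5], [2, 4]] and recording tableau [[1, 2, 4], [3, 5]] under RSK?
Reverse the RSK construction: for i from n down to 1, find the cell of Q containing i, remove the entry at that cell from P, and reverse-bump it up through P; the value ejected from row 1 is w(i).

Step i=5: Q has 5 at row 2, column 2; remove 4 from row 2 of P and reverse-bump: 4 enters row 1 and ejects 3. So w(5) = 3. P is now [[1, 4, 5], [2]].
Step i=4: Q has 4 at row 1, column 3; remove that cell from P, ejecting 5. So w(4) = 5. P is now [[1, 4], [2]].
Step i=3: Q has 3 at row 2, column 1; remove 2 from row 2 of P and reverse-bump: 2 enters row 1 and ejects 1. So w(3) = 1. P is now [[2, 4]].
Step i=2: Q has 2 at row 1, column 2; remove that cell from P, ejecting 4. So w(2) = 4. P is now [[2]].
Step i=1: Q has 1 at row 1, column 1; remove that cell from P, ejecting 2. So w(1) = 2. P is now [].

So w = 2 4 1 5 3.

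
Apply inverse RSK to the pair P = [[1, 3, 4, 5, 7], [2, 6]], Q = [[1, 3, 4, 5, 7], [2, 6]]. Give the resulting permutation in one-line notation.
2 1 3 4 6 5 7

Reverse the RSK construction: for i from n down to 1, find the cell of Q containing i, remove the entry at that cell from P, and reverse-bump it up through P; the value ejected from row 1 is w(i).

Step i=7: Q has 7 at row 1, column 5; remove that cell from P, ejecting 7. So w(7) = 7. P is now [[1, 3, 4, 5], [2, 6]].
Step i=6: Q has 6 at row 2, column 2; remove 6 from row 2 of P and reverse-bump: 6 enters row 1 and ejects 5. So w(6) = 5. P is now [[1, 3, 4, 6], [2]].
Step i=5: Q has 5 at row 1, column 4; remove that cell from P, ejecting 6. So w(5) = 6. P is now [[1, 3, 4], [2]].
Step i=4: Q has 4 at row 1, column 3; remove that cell from P, ejecting 4. So w(4) = 4. P is now [[1, 3], [2]].
Step i=3: Q has 3 at row 1, column 2; remove that cell from P, ejecting 3. So w(3) = 3. P is now [[1], [2]].
Step i=2: Q has 2 at row 2, column 1; remove 2 from row 2 of P and reverse-bump: 2 enters row 1 and ejects 1. So w(2) = 1. P is now [[2]].
Step i=1: Q has 1 at row 1, column 1; remove that cell from P, ejecting 2. So w(1) = 2. P is now [].

So w = 2 1 3 4 6 5 7.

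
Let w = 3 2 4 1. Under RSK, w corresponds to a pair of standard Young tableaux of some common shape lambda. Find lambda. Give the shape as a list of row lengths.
[2, 1, 1]

Row-insert each entry into an empty tableau.

After inserting 3: P = [[3]].
After inserting 2: P = [[2], [3]].
After inserting 4: P = [[2, 4], [3]].
After inserting 1: P = [[1, 4], [2], [3]].

The final insertion tableau P = [[1, 4], [2], [3]] has shape [2, 1, 1].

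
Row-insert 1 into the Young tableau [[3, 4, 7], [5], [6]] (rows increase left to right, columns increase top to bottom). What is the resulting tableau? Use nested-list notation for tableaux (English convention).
[[1, 4, 7], [3], [5], [6]]

In row 1, 1 replaces 3 (the leftmost entry greater than 1); 3 is bumped to row 2. In row 2, 3 replaces 5 (the leftmost entry greater than 3); 5 is bumped to row 3. In row 3, 5 replaces 6 (the leftmost entry greater than 5); 6 is bumped to row 4. 6 starts a new row 4. The new tableau is [[1, 4, 7], [3], [5], [6]].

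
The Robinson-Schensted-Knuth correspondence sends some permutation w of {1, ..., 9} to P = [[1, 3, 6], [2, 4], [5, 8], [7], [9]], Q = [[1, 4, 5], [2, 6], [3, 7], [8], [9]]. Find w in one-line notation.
7 2 1 5 9 8 6 4 3

Reverse RSK: for i = n, n-1, ..., 1, locate i in Q, remove the corresponding corner cell from P, and reverse-bump its entry up through P; the value ejected from row 1 is w(i).

So w = 7 2 1 5 9 8 6 4 3.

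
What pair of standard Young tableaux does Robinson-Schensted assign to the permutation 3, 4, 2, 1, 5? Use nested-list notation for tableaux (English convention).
Insert each entry of the permutation into P by Schensted row insertion, recording in Q the position of each new cell.

Insert 3: appended to row 1. P = [[3]].
Insert 4: appended to row 1. P = [[3, 4]].
Insert 2: 2 bumps 3 from row 1; 3 starts row 2. P = [[2, 4], [3]].
Insert 1: 1 bumps 2 from row 1; 2 bumps 3 from row 2; 3 starts row 3. P = [[1, 4], [2], [3]].
Insert 5: appended to row 1. P = [[1, 4, 5], [2], [3]].

So P = [[1, 4, 5], [2], [3]], Q = [[1, 2, 5], [3], [4]].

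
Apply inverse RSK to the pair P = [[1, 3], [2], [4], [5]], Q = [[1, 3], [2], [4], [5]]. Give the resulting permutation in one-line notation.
5 2 4 3 1

Reverse RSK: for i = n, n-1, ..., 1, locate i in Q, remove the corresponding corner cell from P, and reverse-bump its entry up through P; the value ejected from row 1 is w(i).

So w = 5 2 4 3 1.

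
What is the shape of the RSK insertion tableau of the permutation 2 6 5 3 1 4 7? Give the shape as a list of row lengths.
Row-insert each entry into an empty tableau.

After inserting 2: P = [[2]].
After inserting 6: P = [[2, 6]].
After inserting 5: P = [[2, 5], [6]].
After inserting 3: P = [[2, 3], [5], [6]].
After inserting 1: P = [[1, 3], [2], [5], [6]].
After inserting 4: P = [[1, 3, 4], [2], [5], [6]].
After inserting 7: P = [[1, 3, 4, 7], [2], [5], [6]].

The final insertion tableau P = [[1, 3, 4, 7], [2], [5], [6]] has shape [4, 1, 1, 1].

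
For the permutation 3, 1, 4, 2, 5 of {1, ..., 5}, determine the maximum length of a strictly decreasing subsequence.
2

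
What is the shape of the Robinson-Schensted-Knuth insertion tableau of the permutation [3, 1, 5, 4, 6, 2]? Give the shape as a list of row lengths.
Row-insert each entry into an empty tableau.

After inserting 3: P = [[3]].
After inserting 1: P = [[1], [3]].
After inserting 5: P = [[1, 5], [3]].
After inserting 4: P = [[1, 4], [3, 5]].
After inserting 6: P = [[1, 4, 6], [3, 5]].
After inserting 2: P = [[1, 2, 6], [3, 4], [5]].

The final insertion tableau P = [[1, 2, 6], [3, 4], [5]] has shape [3, 2, 1].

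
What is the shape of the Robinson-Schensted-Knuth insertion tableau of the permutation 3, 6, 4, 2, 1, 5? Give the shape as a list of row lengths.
Row-insert each entry into an empty tableau.

After inserting 3: P = [[3]].
After inserting 6: P = [[3, 6]].
After inserting 4: P = [[3, 4], [6]].
After inserting 2: P = [[2, 4], [3], [6]].
After inserting 1: P = [[1, 4], [2], [3], [6]].
After inserting 5: P = [[1, 4, 5], [2], [3], [6]].

The final insertion tableau P = [[1, 4, 5], [2], [3], [6]] has shape [3, 1, 1, 1].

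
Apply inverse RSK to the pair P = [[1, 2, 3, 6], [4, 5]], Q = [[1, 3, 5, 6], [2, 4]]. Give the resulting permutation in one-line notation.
4 1 5 2 3 6

Reverse the RSK construction: for i from n down to 1, find the cell of Q containing i, remove the entry at that cell from P, and reverse-bump it up through P; the value ejected from row 1 is w(i).

Step i=6: Q has 6 at row 1, column 4; remove that cell from P, ejecting 6. So w(6) = 6. P is now [[1, 2, 3], [4, 5]].
Step i=5: Q has 5 at row 1, column 3; remove that cell from P, ejecting 3. So w(5) = 3. P is now [[1, 2], [4, 5]].
Step i=4: Q has 4 at row 2, column 2; remove 5 from row 2 of P and reverse-bump: 5 enters row 1 and ejects 2. So w(4) = 2. P is now [[1, 5], [4]].
Step i=3: Q has 3 at row 1, column 2; remove that cell from P, ejecting 5. So w(3) = 5. P is now [[1], [4]].
Step i=2: Q has 2 at row 2, column 1; remove 4 from row 2 of P and reverse-bump: 4 enters row 1 and ejects 1. So w(2) = 1. P is now [[4]].
Step i=1: Q has 1 at row 1, column 1; remove that cell from P, ejecting 4. So w(1) = 4. P is now [].

So w = 4 1 5 2 3 6.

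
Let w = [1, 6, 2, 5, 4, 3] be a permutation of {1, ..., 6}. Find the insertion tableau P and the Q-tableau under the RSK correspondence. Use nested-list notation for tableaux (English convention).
P = [[1, 2, 3], [4], [5], [6]], Q = [[1, 2, 4], [3], [5], [6]]

Insert each entry of the permutation into P by Schensted row insertion, recording in Q the position of each new cell.

Insert 1: appended to row 1. P = [[1]], Q = [[1]].
Insert 6: appended to row 1. P = [[1, 6]], Q = [[1, 2]].
Insert 2: 2 bumps 6 from row 1; 6 starts row 2. P = [[1, 2], [6]], Q = [[1, 2], [3]].
Insert 5: appended to row 1. P = [[1, 2, 5], [6]], Q = [[1, 2, 4], [3]].
Insert 4: 4 bumps 5 from row 1; 5 bumps 6 from row 2; 6 starts row 3. P = [[1, 2, 4], [5], [6]], Q = [[1, 2, 4], [3], [5]].
Insert 3: 3 bumps 4 from row 1; 4 bumps 5 from row 2; 5 bumps 6 from row 3; 6 starts row 4. P = [[1, 2, 3], [4], [5], [6]], Q = [[1, 2, 4], [3], [5], [6]].

So P = [[1, 2, 3], [4], [5], [6]], Q = [[1, 2, 4], [3], [5], [6]].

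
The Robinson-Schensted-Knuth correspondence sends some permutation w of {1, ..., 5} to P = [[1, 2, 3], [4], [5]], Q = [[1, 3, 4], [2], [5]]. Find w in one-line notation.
Reverse the RSK construction: for i from n down to 1, find the cell of Q containing i, remove the entry at that cell from P, and reverse-bump it up through P; the value ejected from row 1 is w(i).

Step i=5: Q has 5 at row 3, column 1; remove 5 from row 3 of P and reverse-bump: 5 enters row 2 and ejects 4; 4 enters row 1 and ejects 3. So w(5) = 3. P is now [[1, 2, 4], [5]].
Step i=4: Q has 4 at row 1, column 3; remove that cell from P, ejecting 4. So w(4) = 4. P is now [[1, 2], [5]].
Step i=3: Q has 3 at row 1, column 2; remove that cell from P, ejecting 2. So w(3) = 2. P is now [[1], [5]].
Step i=2: Q has 2 at row 2, column 1; remove 5 from row 2 of P and reverse-bump: 5 enters row 1 and ejects 1. So w(2) = 1. P is now [[5]].
Step i=1: Q has 1 at row 1, column 1; remove that cell from P, ejecting 5. So w(1) = 5. P is now [].

So w = 5 1 2 4 3.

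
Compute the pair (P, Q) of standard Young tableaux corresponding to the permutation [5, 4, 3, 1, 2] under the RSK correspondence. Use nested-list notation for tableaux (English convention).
Insert each entry of the permutation into P by Schensted row insertion, recording in Q the position of each new cell.

Insert 5: appended to row 1. P = [[5]].
Insert 4: 4 bumps 5 from row 1; 5 starts row 2. P = [[4], [5]].
Insert 3: 3 bumps 4 from row 1; 4 bumps 5 from row 2; 5 starts row 3. P = [[3], [4], [5]].
Insert 1: 1 bumps 3 from row 1; 3 bumps 4 from row 2; 4 bumps 5 from row 3; 5 starts row 4. P = [[1], [3], [4], [5]].
Insert 2: appended to row 1. P = [[1, 2], [3], [4], [5]].

So P = [[1, 2], [3], [4], [5]], Q = [[1, 5], [2], [3], [4]].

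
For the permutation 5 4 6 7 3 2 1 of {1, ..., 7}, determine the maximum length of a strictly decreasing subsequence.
5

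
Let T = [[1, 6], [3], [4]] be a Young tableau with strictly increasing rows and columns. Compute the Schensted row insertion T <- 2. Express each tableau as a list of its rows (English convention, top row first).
In row 1, 2 replaces 6 (the leftmost entry greater than 2); 6 is bumped to row 2. 6 is appended to row 2. The new tableau is [[1, 2], [3, 6], [4]].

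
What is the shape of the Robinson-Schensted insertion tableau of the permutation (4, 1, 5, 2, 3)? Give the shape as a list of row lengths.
Row-insert each entry into an empty tableau.

After inserting 4: P = [[4]].
After inserting 1: P = [[1], [4]].
After inserting 5: P = [[1, 5], [4]].
After inserting 2: P = [[1, 2], [4, 5]].
After inserting 3: P = [[1, 2, 3], [4, 5]].

The final insertion tableau P = [[1, 2, 3], [4, 5]] has shape [3, 2].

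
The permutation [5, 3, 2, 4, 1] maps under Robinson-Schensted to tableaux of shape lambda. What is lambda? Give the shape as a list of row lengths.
[2, 1, 1, 1]

Row-insert each entry into an empty tableau.

After inserting 5: P = [[5]].
After inserting 3: P = [[3], [5]].
After inserting 2: P = [[2], [3], [5]].
After inserting 4: P = [[2, 4], [3], [5]].
After inserting 1: P = [[1, 4], [2], [3], [5]].

The final insertion tableau P = [[1, 4], [2], [3], [5]] has shape [2, 1, 1, 1].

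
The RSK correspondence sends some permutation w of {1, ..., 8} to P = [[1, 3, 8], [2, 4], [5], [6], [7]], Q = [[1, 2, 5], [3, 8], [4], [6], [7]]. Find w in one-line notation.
Reverse the RSK construction: for i from n down to 1, find the cell of Q containing i, remove the entry at that cell from P, and reverse-bump it up through P; the value ejected from row 1 is w(i).

Step i=8: Q has 8 at row 2, column 2; remove 4 from row 2 of P and reverse-bump: 4 enters row 1 and ejects 3. So w(8) = 3. P is now [[1, 4, 8], [2], [5], [6], [7]].
Step i=7: Q has 7 at row 5, column 1; remove 7 from row 5 of P and reverse-bump: 7 enters row 4 and ejects 6; 6 enters row 3 and ejects 5; 5 enters row 2 and ejects 2; 2 enters row 1 and ejects 1. So w(7) = 1. P is now [[2, 4, 8], [5], [6], [7]].
Step i=6: Q has 6 at row 4, column 1; remove 7 from row 4 of P and reverse-bump: 7 enters row 3 and ejects 6; 6 enters row 2 and ejects 5; 5 enters row 1 and ejects 4. So w(6) = 4. P is now [[2, 5, 8], [6], [7]].
Step i=5: Q has 5 at row 1, column 3; remove that cell from P, ejecting 8. So w(5) = 8. P is now [[2, 5], [6], [7]].
Step i=4: Q has 4 at row 3, column 1; remove 7 from row 3 of P and reverse-bump: 7 enters row 2 and ejects 6; 6 enters row 1 and ejects 5. So w(4) = 5. P is now [[2, 6], [7]].
Step i=3: Q has 3 at row 2, column 1; remove 7 from row 2 of P and reverse-bump: 7 enters row 1 and ejects 6. So w(3) = 6. P is now [[2, 7]].
Step i=2: Q has 2 at row 1, column 2; remove that cell from P, ejecting 7. So w(2) = 7. P is now [[2]].
Step i=1: Q has 1 at row 1, column 1; remove that cell from P, ejecting 2. So w(1) = 2. P is now [].

So w = 2 7 6 5 8 4 1 3.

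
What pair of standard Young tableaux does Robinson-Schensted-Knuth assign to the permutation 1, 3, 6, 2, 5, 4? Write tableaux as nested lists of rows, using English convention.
P = [[1, 2, 4], [3, 5], [6]], Q = [[1, 2, 3], [4, 5], [6]]

Insert each entry of the permutation into P by Schensted row insertion, recording in Q the position of each new cell.

Insert 1: appended to row 1. P = [[1]].
Insert 3: appended to row 1. P = [[1, 3]].
Insert 6: appended to row 1. P = [[1, 3, 6]].
Insert 2: 2 bumps 3 from row 1; 3 starts row 2. P = [[1, 2, 6], [3]].
Insert 5: 5 bumps 6 from row 1; 6 appends to row 2. P = [[1, 2, 5], [3, 6]].
Insert 4: 4 bumps 5 from row 1; 5 bumps 6 from row 2; 6 starts row 3. P = [[1, 2, 4], [3, 5], [6]].

So P = [[1, 2, 4], [3, 5], [6]], Q = [[1, 2, 3], [4, 5], [6]].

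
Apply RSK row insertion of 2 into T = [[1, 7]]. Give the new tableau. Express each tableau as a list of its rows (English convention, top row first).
In row 1, 2 replaces 7 (the leftmost entry greater than 2); 7 is bumped to row 2. 7 starts a new row 2. The new tableau is [[1, 2], [7]].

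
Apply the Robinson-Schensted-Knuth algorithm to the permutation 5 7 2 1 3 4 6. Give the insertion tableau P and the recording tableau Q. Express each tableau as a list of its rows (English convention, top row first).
Insert each entry of the permutation into P by Schensted row insertion, recording in Q the position of each new cell.

After inserting 5: P = [[5]].
After inserting 7: P = [[5, 7]].
After inserting 2: P = [[2, 7], [5]].
After inserting 1: P = [[1, 7], [2], [5]].
After inserting 3: P = [[1, 3], [2, 7], [5]].
After inserting 4: P = [[1, 3, 4], [2, 7], [5]].
After inserting 6: P = [[1, 3, 4, 6], [2, 7], [5]].

So P = [[1, 3, 4, 6], [2, 7], [5]], Q = [[1, 2, 6, 7], [3, 5], [4]].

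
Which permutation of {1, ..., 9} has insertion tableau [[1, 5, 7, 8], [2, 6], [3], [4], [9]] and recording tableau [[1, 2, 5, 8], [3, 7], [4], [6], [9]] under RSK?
Reverse the RSK construction: for i from n down to 1, find the cell of Q containing i, remove the entry at that cell from P, and reverse-bump it up through P; the value ejected from row 1 is w(i).

Step i=9: Q has 9 at row 5, column 1; remove 9 from row 5 of P and reverse-bump: 9 enters row 4 and ejects 4; 4 enters row 3 and ejects 3; 3 enters row 2 and ejects 2; 2 enters row 1 and ejects 1. So w(9) = 1. P is now [[2, 5, 7, 8], [3, 6], [4], [9]].
Step i=8: Q has 8 at row 1, column 4; remove that cell from P, ejecting 8. So w(8) = 8. P is now [[2, 5, 7], [3, 6], [4], [9]].
Step i=7: Q has 7 at row 2, column 2; remove 6 from row 2 of P and reverse-bump: 6 enters row 1 and ejects 5. So w(7) = 5. P is now [[2, 6, 7], [3], [4], [9]].
Step i=6: Q has 6 at row 4, column 1; remove 9 from row 4 of P and reverse-bump: 9 enters row 3 and ejects 4; 4 enters row 2 and ejects 3; 3 enters row 1 and ejects 2. So w(6) = 2. P is now [[3, 6, 7], [4], [9]].
Step i=5: Q has 5 at row 1, column 3; remove that cell from P, ejecting 7. So w(5) = 7. P is now [[3, 6], [4], [9]].
Step i=4: Q has 4 at row 3, column 1; remove 9 from row 3 of P and reverse-bump: 9 enters row 2 and ejects 4; 4 enters row 1 and ejects 3. So w(4) = 3. P is now [[4, 6], [9]].
Step i=3: Q has 3 at row 2, column 1; remove 9 from row 2 of P and reverse-bump: 9 enters row 1 and ejects 6. So w(3) = 6. P is now [[4, 9]].
Step i=2: Q has 2 at row 1, column 2; remove that cell from P, ejecting 9. So w(2) = 9. P is now [[4]].
Step i=1: Q has 1 at row 1, column 1; remove that cell from P, ejecting 4. So w(1) = 4. P is now [].

So w = 4 9 6 3 7 2 5 8 1.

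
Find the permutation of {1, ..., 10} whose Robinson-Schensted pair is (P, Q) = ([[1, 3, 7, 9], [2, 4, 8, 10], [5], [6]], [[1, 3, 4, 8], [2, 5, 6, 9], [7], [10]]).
2 1 6 8 5 7 4 10 9 3

Reverse the RSK construction: for i from n down to 1, find the cell of Q containing i, remove the entry at that cell from P, and reverse-bump it up through P; the value ejected from row 1 is w(i).

Step i=10: Q has 10 at row 4, column 1; remove 6 from row 4 of P and reverse-bump: 6 enters row 3 and ejects 5; 5 enters row 2 and ejects 4; 4 enters row 1 and ejects 3. So w(10) = 3. P is now [[1, 4, 7, 9], [2, 5, 8, 10], [6]].
Step i=9: Q has 9 at row 2, column 4; remove 10 from row 2 of P and reverse-bump: 10 enters row 1 and ejects 9. So w(9) = 9. P is now [[1, 4, 7, 10], [2, 5, 8], [6]].
Step i=8: Q has 8 at row 1, column 4; remove that cell from P, ejecting 10. So w(8) = 10. P is now [[1, 4, 7], [2, 5, 8], [6]].
Step i=7: Q has 7 at row 3, column 1; remove 6 from row 3 of P and reverse-bump: 6 enters row 2 and ejects 5; 5 enters row 1 and ejects 4. So w(7) = 4. P is now [[1, 5, 7], [2, 6, 8]].
Step i=6: Q has 6 at row 2, column 3; remove 8 from row 2 of P and reverse-bump: 8 enters row 1 and ejects 7. So w(6) = 7. P is now [[1, 5, 8], [2, 6]].
Step i=5: Q has 5 at row 2, column 2; remove 6 from row 2 of P and reverse-bump: 6 enters row 1 and ejects 5. So w(5) = 5. P is now [[1, 6, 8], [2]].
Step i=4: Q has 4 at row 1, column 3; remove that cell from P, ejecting 8. So w(4) = 8. P is now [[1, 6], [2]].
Step i=3: Q has 3 at row 1, column 2; remove that cell from P, ejecting 6. So w(3) = 6. P is now [[1], [2]].
Step i=2: Q has 2 at row 2, column 1; remove 2 from row 2 of P and reverse-bump: 2 enters row 1 and ejects 1. So w(2) = 1. P is now [[2]].
Step i=1: Q has 1 at row 1, column 1; remove that cell from P, ejecting 2. So w(1) = 2. P is now [].

So w = 2 1 6 8 5 7 4 10 9 3.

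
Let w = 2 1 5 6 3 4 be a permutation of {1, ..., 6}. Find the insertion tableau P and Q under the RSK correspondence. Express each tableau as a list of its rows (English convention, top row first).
Insert each entry of the permutation into P by Schensted row insertion, recording in Q the position of each new cell.

Insert 2: appended to row 1. P = [[2]], Q = [[1]].
Insert 1: 1 bumps 2 from row 1; 2 starts row 2. P = [[1], [2]], Q = [[1], [2]].
Insert 5: appended to row 1. P = [[1, 5], [2]], Q = [[1, 3], [2]].
Insert 6: appended to row 1. P = [[1, 5, 6], [2]], Q = [[1, 3, 4], [2]].
Insert 3: 3 bumps 5 from row 1; 5 appends to row 2. P = [[1, 3, 6], [2, 5]], Q = [[1, 3, 4], [2, 5]].
Insert 4: 4 bumps 6 from row 1; 6 appends to row 2. P = [[1, 3, 4], [2, 5, 6]], Q = [[1, 3, 4], [2, 5, 6]].

So P = [[1, 3, 4], [2, 5, 6]], Q = [[1, 3, 4], [2, 5, 6]].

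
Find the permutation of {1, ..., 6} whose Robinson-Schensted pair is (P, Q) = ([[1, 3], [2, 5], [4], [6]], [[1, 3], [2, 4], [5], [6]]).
4 2 6 5 3 1

Reverse the RSK construction: for i from n down to 1, find the cell of Q containing i, remove the entry at that cell from P, and reverse-bump it up through P; the value ejected from row 1 is w(i).

Step i=6: Q has 6 at row 4, column 1; remove 6 from row 4 of P and reverse-bump: 6 enters row 3 and ejects 4; 4 enters row 2 and ejects 2; 2 enters row 1 and ejects 1. So w(6) = 1. P is now [[2, 3], [4, 5], [6]].
Step i=5: Q has 5 at row 3, column 1; remove 6 from row 3 of P and reverse-bump: 6 enters row 2 and ejects 5; 5 enters row 1 and ejects 3. So w(5) = 3. P is now [[2, 5], [4, 6]].
Step i=4: Q has 4 at row 2, column 2; remove 6 from row 2 of P and reverse-bump: 6 enters row 1 and ejects 5. So w(4) = 5. P is now [[2, 6], [4]].
Step i=3: Q has 3 at row 1, column 2; remove that cell from P, ejecting 6. So w(3) = 6. P is now [[2], [4]].
Step i=2: Q has 2 at row 2, column 1; remove 4 from row 2 of P and reverse-bump: 4 enters row 1 and ejects 2. So w(2) = 2. P is now [[4]].
Step i=1: Q has 1 at row 1, column 1; remove that cell from P, ejecting 4. So w(1) = 4. P is now [].

So w = 4 2 6 5 3 1.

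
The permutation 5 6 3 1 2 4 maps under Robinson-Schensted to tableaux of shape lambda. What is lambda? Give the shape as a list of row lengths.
[3, 2, 1]

Row-insert each entry into an empty tableau.

After inserting 5: P = [[5]].
After inserting 6: P = [[5, 6]].
After inserting 3: P = [[3, 6], [5]].
After inserting 1: P = [[1, 6], [3], [5]].
After inserting 2: P = [[1, 2], [3, 6], [5]].
After inserting 4: P = [[1, 2, 4], [3, 6], [5]].

The final insertion tableau P = [[1, 2, 4], [3, 6], [5]] has shape [3, 2, 1].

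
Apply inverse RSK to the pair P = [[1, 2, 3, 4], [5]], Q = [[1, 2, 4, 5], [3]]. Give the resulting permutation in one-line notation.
1 5 2 3 4

Reverse the RSK construction: for i from n down to 1, find the cell of Q containing i, remove the entry at that cell from P, and reverse-bump it up through P; the value ejected from row 1 is w(i).

Step i=5: Q has 5 at row 1, column 4; remove that cell from P, ejecting 4. So w(5) = 4. P is now [[1, 2, 3], [5]].
Step i=4: Q has 4 at row 1, column 3; remove that cell from P, ejecting 3. So w(4) = 3. P is now [[1, 2], [5]].
Step i=3: Q has 3 at row 2, column 1; remove 5 from row 2 of P and reverse-bump: 5 enters row 1 and ejects 2. So w(3) = 2. P is now [[1, 5]].
Step i=2: Q has 2 at row 1, column 2; remove that cell from P, ejecting 5. So w(2) = 5. P is now [[1]].
Step i=1: Q has 1 at row 1, column 1; remove that cell from P, ejecting 1. So w(1) = 1. P is now [].

So w = 1 5 2 3 4.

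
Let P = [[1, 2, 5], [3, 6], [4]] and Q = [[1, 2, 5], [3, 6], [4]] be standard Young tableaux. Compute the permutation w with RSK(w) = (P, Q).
1 4 3 2 6 5

Reverse RSK: for i = n, n-1, ..., 1, locate i in Q, remove the corresponding corner cell from P, and reverse-bump its entry up through P; the value ejected from row 1 is w(i).

So w = 1 4 3 2 6 5.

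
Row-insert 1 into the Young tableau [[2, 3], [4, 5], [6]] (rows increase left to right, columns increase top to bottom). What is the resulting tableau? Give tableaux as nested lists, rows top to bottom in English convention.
In row 1, 1 replaces 2 (the leftmost entry greater than 1); 2 is bumped to row 2. In row 2, 2 replaces 4 (the leftmost entry greater than 2); 4 is bumped to row 3. In row 3, 4 replaces 6 (the leftmost entry greater than 4); 6 is bumped to row 4. 6 starts a new row 4. The new tableau is [[1, 3], [2, 5], [4], [6]].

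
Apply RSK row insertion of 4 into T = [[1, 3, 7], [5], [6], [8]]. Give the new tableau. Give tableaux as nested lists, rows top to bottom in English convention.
In row 1, 4 replaces 7 (the leftmost entry greater than 4); 7 is bumped to row 2. 7 is appended to row 2. The new tableau is [[1, 3, 4], [5, 7], [6], [8]].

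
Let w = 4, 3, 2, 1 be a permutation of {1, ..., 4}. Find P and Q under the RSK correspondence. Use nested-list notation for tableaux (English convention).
Insert each entry of the permutation into P by Schensted row insertion, recording in Q the position of each new cell.

Insert 4: appended to row 1. P = [[4]], Q = [[1]].
Insert 3: 3 bumps 4 from row 1; 4 starts row 2. P = [[3], [4]], Q = [[1], [2]].
Insert 2: 2 bumps 3 from row 1; 3 bumps 4 from row 2; 4 starts row 3. P = [[2], [3], [4]], Q = [[1], [2], [3]].
Insert 1: 1 bumps 2 from row 1; 2 bumps 3 from row 2; 3 bumps 4 from row 3; 4 starts row 4. P = [[1], [2], [3], [4]], Q = [[1], [2], [3], [4]].

So P = [[1], [2], [3], [4]], Q = [[1], [2], [3], [4]].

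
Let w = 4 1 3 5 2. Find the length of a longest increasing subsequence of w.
3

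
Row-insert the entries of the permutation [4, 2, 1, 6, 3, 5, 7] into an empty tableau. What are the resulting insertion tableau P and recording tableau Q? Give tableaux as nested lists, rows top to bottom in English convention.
P = [[1, 3, 5, 7], [2, 6], [4]], Q = [[1, 4, 6, 7], [2, 5], [3]]

Insert each entry of the permutation into P by Schensted row insertion, recording in Q the position of each new cell.

After inserting 4: P = [[4]].
After inserting 2: P = [[2], [4]].
After inserting 1: P = [[1], [2], [4]].
After inserting 6: P = [[1, 6], [2], [4]].
After inserting 3: P = [[1, 3], [2, 6], [4]].
After inserting 5: P = [[1, 3, 5], [2, 6], [4]].
After inserting 7: P = [[1, 3, 5, 7], [2, 6], [4]].

So P = [[1, 3, 5, 7], [2, 6], [4]], Q = [[1, 4, 6, 7], [2, 5], [3]].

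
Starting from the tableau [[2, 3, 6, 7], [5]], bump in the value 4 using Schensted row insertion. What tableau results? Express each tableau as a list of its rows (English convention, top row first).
In row 1, 4 replaces 6 (the leftmost entry greater than 4); 6 is bumped to row 2. 6 is appended to row 2. The new tableau is [[2, 3, 4, 7], [5, 6]].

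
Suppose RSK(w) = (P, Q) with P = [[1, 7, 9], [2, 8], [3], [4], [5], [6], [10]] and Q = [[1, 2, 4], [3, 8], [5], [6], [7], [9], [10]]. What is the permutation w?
6 10 8 9 5 4 3 7 2 1

Reverse the RSK construction: for i from n down to 1, find the cell of Q containing i, remove the entry at that cell from P, and reverse-bump it up through P; the value ejected from row 1 is w(i).

Step i=10: Q has 10 at row 7, column 1; remove 10 from row 7 of P and reverse-bump: 10 enters row 6 and ejects 6; 6 enters row 5 and ejects 5; 5 enters row 4 and ejects 4; 4 enters row 3 and ejects 3; 3 enters row 2 and ejects 2; 2 enters row 1 and ejects 1. So w(10) = 1. P is now [[2, 7, 9], [3, 8], [4], [5], [6], [10]].
Step i=9: Q has 9 at row 6, column 1; remove 10 from row 6 of P and reverse-bump: 10 enters row 5 and ejects 6; 6 enters row 4 and ejects 5; 5 enters row 3 and ejects 4; 4 enters row 2 and ejects 3; 3 enters row 1 and ejects 2. So w(9) = 2. P is now [[3, 7, 9], [4, 8], [5], [6], [10]].
Step i=8: Q has 8 at row 2, column 2; remove 8 from row 2 of P and reverse-bump: 8 enters row 1 and ejects 7. So w(8) = 7. P is now [[3, 8, 9], [4], [5], [6], [10]].
Step i=7: Q has 7 at row 5, column 1; remove 10 from row 5 of P and reverse-bump: 10 enters row 4 and ejects 6; 6 enters row 3 and ejects 5; 5 enters row 2 and ejects 4; 4 enters row 1 and ejects 3. So w(7) = 3. P is now [[4, 8, 9], [5], [6], [10]].
Step i=6: Q has 6 at row 4, column 1; remove 10 from row 4 of P and reverse-bump: 10 enters row 3 and ejects 6; 6 enters row 2 and ejects 5; 5 enters row 1 and ejects 4. So w(6) = 4. P is now [[5, 8, 9], [6], [10]].
Step i=5: Q has 5 at row 3, column 1; remove 10 from row 3 of P and reverse-bump: 10 enters row 2 and ejects 6; 6 enters row 1 and ejects 5. So w(5) = 5. P is now [[6, 8, 9], [10]].
Step i=4: Q has 4 at row 1, column 3; remove that cell from P, ejecting 9. So w(4) = 9. P is now [[6, 8], [10]].
Step i=3: Q has 3 at row 2, column 1; remove 10 from row 2 of P and reverse-bump: 10 enters row 1 and ejects 8. So w(3) = 8. P is now [[6, 10]].
Step i=2: Q has 2 at row 1, column 2; remove that cell from P, ejecting 10. So w(2) = 10. P is now [[6]].
Step i=1: Q has 1 at row 1, column 1; remove that cell from P, ejecting 6. So w(1) = 6. P is now [].

So w = 6 10 8 9 5 4 3 7 2 1.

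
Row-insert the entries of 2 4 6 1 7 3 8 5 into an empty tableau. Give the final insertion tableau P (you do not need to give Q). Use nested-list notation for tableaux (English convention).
P = [[1, 3, 5, 7, 8], [2, 4, 6]]

Insert 2: appended to row 1. P = [[2]].
Insert 4: appended to row 1. P = [[2, 4]].
Insert 6: appended to row 1. P = [[2, 4, 6]].
Insert 1: 1 bumps 2 from row 1; 2 starts row 2. P = [[1, 4, 6], [2]].
Insert 7: appended to row 1. P = [[1, 4, 6, 7], [2]].
Insert 3: 3 bumps 4 from row 1; 4 appends to row 2. P = [[1, 3, 6, 7], [2, 4]].
Insert 8: appended to row 1. P = [[1, 3, 6, 7, 8], [2, 4]].
Insert 5: 5 bumps 6 from row 1; 6 appends to row 2. P = [[1, 3, 5, 7, 8], [2, 4, 6]].

So P = [[1, 3, 5, 7, 8], [2, 4, 6]].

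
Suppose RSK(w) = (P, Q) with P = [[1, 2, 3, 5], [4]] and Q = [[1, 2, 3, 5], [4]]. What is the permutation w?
1 2 4 3 5

Reverse RSK: for i = n, n-1, ..., 1, locate i in Q, remove the corresponding corner cell from P, and reverse-bump its entry up through P; the value ejected from row 1 is w(i).

So w = 1 2 4 3 5.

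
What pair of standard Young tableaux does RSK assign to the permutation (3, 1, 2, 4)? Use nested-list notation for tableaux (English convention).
P = [[1, 2, 4], [3]], Q = [[1, 3, 4], [2]]

Insert each entry of the permutation into P by Schensted row insertion, recording in Q the position of each new cell.

After inserting 3: P = [[3]].
After inserting 1: P = [[1], [3]].
After inserting 2: P = [[1, 2], [3]].
After inserting 4: P = [[1, 2, 4], [3]].

So P = [[1, 2, 4], [3]], Q = [[1, 3, 4], [2]].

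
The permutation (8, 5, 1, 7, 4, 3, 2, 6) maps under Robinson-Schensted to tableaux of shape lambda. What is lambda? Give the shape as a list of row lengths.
[3, 2, 1, 1, 1]

Row-insert each entry into an empty tableau.

After inserting 8: P = [[8]].
After inserting 5: P = [[5], [8]].
After inserting 1: P = [[1], [5], [8]].
After inserting 7: P = [[1, 7], [5], [8]].
After inserting 4: P = [[1, 4], [5, 7], [8]].
After inserting 3: P = [[1, 3], [4, 7], [5], [8]].
After inserting 2: P = [[1, 2], [3, 7], [4], [5], [8]].
After inserting 6: P = [[1, 2, 6], [3, 7], [4], [5], [8]].

The final insertion tableau P = [[1, 2, 6], [3, 7], [4], [5], [8]] has shape [3, 2, 1, 1, 1].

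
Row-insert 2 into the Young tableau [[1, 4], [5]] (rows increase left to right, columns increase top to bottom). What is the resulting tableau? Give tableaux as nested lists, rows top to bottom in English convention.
[[1, 2], [4], [5]]

In row 1, 2 replaces 4 (the leftmost entry greater than 2); 4 is bumped to row 2. In row 2, 4 replaces 5 (the leftmost entry greater than 4); 5 is bumped to row 3. 5 starts a new row 3. The new tableau is [[1, 2], [4], [5]].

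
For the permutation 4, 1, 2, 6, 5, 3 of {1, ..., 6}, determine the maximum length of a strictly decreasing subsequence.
3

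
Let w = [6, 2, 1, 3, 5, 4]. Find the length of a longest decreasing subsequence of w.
3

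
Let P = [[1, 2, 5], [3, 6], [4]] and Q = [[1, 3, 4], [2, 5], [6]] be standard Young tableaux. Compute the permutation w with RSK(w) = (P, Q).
4 1 3 6 5 2

Reverse the RSK construction: for i from n down to 1, find the cell of Q containing i, remove the entry at that cell from P, and reverse-bump it up through P; the value ejected from row 1 is w(i).

Step i=6: Q has 6 at row 3, column 1; remove 4 from row 3 of P and reverse-bump: 4 enters row 2 and ejects 3; 3 enters row 1 and ejects 2. So w(6) = 2. P is now [[1, 3, 5], [4, 6]].
Step i=5: Q has 5 at row 2, column 2; remove 6 from row 2 of P and reverse-bump: 6 enters row 1 and ejects 5. So w(5) = 5. P is now [[1, 3, 6], [4]].
Step i=4: Q has 4 at row 1, column 3; remove that cell from P, ejecting 6. So w(4) = 6. P is now [[1, 3], [4]].
Step i=3: Q has 3 at row 1, column 2; remove that cell from P, ejecting 3. So w(3) = 3. P is now [[1], [4]].
Step i=2: Q has 2 at row 2, column 1; remove 4 from row 2 of P and reverse-bump: 4 enters row 1 and ejects 1. So w(2) = 1. P is now [[4]].
Step i=1: Q has 1 at row 1, column 1; remove that cell from P, ejecting 4. So w(1) = 4. P is now [].

So w = 4 1 3 6 5 2.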